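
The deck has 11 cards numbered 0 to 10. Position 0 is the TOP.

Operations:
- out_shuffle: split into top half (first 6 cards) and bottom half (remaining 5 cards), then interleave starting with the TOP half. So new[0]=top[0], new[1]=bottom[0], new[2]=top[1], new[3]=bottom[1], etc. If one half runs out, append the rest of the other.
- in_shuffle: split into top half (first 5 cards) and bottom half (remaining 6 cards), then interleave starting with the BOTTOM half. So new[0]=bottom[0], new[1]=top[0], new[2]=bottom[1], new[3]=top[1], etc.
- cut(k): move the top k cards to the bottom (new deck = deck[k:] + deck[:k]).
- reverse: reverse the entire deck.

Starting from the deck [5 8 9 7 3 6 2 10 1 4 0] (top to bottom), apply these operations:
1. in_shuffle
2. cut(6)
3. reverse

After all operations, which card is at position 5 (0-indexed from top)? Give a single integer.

Answer: 6

Derivation:
After op 1 (in_shuffle): [6 5 2 8 10 9 1 7 4 3 0]
After op 2 (cut(6)): [1 7 4 3 0 6 5 2 8 10 9]
After op 3 (reverse): [9 10 8 2 5 6 0 3 4 7 1]
Position 5: card 6.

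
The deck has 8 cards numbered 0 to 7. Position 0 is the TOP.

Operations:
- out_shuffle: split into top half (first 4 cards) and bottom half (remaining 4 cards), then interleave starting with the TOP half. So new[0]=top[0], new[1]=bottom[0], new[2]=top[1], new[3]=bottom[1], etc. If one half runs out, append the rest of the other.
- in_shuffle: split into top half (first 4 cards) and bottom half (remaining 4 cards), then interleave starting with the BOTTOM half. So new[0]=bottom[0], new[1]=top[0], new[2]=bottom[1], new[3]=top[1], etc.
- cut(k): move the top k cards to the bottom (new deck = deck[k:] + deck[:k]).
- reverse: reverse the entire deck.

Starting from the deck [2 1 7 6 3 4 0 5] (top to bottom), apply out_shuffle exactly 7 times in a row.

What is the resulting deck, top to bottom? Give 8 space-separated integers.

After op 1 (out_shuffle): [2 3 1 4 7 0 6 5]
After op 2 (out_shuffle): [2 7 3 0 1 6 4 5]
After op 3 (out_shuffle): [2 1 7 6 3 4 0 5]
After op 4 (out_shuffle): [2 3 1 4 7 0 6 5]
After op 5 (out_shuffle): [2 7 3 0 1 6 4 5]
After op 6 (out_shuffle): [2 1 7 6 3 4 0 5]
After op 7 (out_shuffle): [2 3 1 4 7 0 6 5]

Answer: 2 3 1 4 7 0 6 5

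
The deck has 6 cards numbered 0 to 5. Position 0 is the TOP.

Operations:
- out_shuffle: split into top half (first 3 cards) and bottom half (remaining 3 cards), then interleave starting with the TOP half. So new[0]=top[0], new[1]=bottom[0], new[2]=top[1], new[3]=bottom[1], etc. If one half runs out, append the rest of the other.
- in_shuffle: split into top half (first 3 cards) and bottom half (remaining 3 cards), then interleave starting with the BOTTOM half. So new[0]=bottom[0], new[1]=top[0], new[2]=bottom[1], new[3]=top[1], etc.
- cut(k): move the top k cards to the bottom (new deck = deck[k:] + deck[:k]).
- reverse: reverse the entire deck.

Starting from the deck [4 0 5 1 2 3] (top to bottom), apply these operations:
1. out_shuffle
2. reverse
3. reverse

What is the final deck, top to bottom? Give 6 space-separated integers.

Answer: 4 1 0 2 5 3

Derivation:
After op 1 (out_shuffle): [4 1 0 2 5 3]
After op 2 (reverse): [3 5 2 0 1 4]
After op 3 (reverse): [4 1 0 2 5 3]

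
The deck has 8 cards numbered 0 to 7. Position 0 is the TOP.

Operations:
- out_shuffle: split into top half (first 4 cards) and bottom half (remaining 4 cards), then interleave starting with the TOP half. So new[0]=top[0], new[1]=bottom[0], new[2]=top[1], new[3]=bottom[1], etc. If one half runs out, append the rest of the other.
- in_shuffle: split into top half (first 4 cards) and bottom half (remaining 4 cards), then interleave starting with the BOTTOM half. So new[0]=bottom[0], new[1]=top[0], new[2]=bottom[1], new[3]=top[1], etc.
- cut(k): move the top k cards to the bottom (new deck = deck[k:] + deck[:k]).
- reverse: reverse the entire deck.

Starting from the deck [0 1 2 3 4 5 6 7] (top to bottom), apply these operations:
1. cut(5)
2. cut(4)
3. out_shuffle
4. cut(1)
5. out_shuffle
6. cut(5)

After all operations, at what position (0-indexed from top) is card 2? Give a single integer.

After op 1 (cut(5)): [5 6 7 0 1 2 3 4]
After op 2 (cut(4)): [1 2 3 4 5 6 7 0]
After op 3 (out_shuffle): [1 5 2 6 3 7 4 0]
After op 4 (cut(1)): [5 2 6 3 7 4 0 1]
After op 5 (out_shuffle): [5 7 2 4 6 0 3 1]
After op 6 (cut(5)): [0 3 1 5 7 2 4 6]
Card 2 is at position 5.

Answer: 5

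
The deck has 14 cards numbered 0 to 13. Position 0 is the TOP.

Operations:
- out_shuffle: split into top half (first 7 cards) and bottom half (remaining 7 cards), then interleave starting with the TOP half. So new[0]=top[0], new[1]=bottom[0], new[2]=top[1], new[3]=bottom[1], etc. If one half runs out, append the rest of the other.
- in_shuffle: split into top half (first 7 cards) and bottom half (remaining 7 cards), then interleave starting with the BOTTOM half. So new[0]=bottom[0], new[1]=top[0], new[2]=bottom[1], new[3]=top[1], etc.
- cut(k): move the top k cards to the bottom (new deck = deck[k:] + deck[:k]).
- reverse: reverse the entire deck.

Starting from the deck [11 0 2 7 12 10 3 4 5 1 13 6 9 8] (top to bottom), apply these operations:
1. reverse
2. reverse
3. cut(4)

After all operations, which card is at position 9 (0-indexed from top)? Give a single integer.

Answer: 8

Derivation:
After op 1 (reverse): [8 9 6 13 1 5 4 3 10 12 7 2 0 11]
After op 2 (reverse): [11 0 2 7 12 10 3 4 5 1 13 6 9 8]
After op 3 (cut(4)): [12 10 3 4 5 1 13 6 9 8 11 0 2 7]
Position 9: card 8.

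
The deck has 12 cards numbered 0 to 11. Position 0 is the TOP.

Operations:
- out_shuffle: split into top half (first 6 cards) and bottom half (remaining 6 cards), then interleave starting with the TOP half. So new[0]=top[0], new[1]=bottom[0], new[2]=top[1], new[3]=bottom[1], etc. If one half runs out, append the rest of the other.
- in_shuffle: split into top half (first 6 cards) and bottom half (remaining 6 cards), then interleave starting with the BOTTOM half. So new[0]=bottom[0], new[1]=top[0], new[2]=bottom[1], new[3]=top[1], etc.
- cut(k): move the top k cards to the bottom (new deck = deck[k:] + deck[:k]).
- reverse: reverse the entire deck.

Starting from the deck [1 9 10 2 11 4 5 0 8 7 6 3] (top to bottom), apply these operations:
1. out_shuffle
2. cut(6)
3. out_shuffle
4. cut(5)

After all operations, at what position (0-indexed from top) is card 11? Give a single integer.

After op 1 (out_shuffle): [1 5 9 0 10 8 2 7 11 6 4 3]
After op 2 (cut(6)): [2 7 11 6 4 3 1 5 9 0 10 8]
After op 3 (out_shuffle): [2 1 7 5 11 9 6 0 4 10 3 8]
After op 4 (cut(5)): [9 6 0 4 10 3 8 2 1 7 5 11]
Card 11 is at position 11.

Answer: 11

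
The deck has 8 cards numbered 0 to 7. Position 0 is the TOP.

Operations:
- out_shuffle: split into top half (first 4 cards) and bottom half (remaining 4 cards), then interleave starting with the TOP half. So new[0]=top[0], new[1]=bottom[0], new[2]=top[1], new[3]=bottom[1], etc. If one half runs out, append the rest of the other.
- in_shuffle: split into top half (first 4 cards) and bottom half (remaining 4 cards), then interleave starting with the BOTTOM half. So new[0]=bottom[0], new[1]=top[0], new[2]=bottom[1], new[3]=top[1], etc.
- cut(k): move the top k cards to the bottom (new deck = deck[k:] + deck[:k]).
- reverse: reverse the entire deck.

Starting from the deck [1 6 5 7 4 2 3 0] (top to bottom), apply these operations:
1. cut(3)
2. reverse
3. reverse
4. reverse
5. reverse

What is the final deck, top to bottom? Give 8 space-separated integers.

After op 1 (cut(3)): [7 4 2 3 0 1 6 5]
After op 2 (reverse): [5 6 1 0 3 2 4 7]
After op 3 (reverse): [7 4 2 3 0 1 6 5]
After op 4 (reverse): [5 6 1 0 3 2 4 7]
After op 5 (reverse): [7 4 2 3 0 1 6 5]

Answer: 7 4 2 3 0 1 6 5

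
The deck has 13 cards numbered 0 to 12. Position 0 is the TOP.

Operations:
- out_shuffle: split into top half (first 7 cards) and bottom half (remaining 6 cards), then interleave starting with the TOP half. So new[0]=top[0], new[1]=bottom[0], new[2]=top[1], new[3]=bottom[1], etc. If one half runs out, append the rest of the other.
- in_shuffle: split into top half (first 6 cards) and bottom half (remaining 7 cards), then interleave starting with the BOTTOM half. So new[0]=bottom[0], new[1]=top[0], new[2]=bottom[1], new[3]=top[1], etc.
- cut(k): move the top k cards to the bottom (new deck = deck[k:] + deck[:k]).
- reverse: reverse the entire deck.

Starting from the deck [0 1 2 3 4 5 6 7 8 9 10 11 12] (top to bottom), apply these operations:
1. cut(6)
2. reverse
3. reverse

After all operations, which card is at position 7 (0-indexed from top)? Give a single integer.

After op 1 (cut(6)): [6 7 8 9 10 11 12 0 1 2 3 4 5]
After op 2 (reverse): [5 4 3 2 1 0 12 11 10 9 8 7 6]
After op 3 (reverse): [6 7 8 9 10 11 12 0 1 2 3 4 5]
Position 7: card 0.

Answer: 0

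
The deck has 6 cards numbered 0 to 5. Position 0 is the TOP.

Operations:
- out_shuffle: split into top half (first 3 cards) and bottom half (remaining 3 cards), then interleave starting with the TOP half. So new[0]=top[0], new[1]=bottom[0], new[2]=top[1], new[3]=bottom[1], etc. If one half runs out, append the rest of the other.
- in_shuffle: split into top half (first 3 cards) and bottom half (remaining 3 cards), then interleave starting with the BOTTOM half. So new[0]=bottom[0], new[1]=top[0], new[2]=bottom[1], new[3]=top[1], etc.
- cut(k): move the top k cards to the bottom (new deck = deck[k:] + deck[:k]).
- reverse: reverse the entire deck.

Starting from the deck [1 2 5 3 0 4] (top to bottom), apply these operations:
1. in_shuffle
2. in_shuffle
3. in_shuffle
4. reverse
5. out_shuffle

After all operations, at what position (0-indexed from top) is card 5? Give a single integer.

After op 1 (in_shuffle): [3 1 0 2 4 5]
After op 2 (in_shuffle): [2 3 4 1 5 0]
After op 3 (in_shuffle): [1 2 5 3 0 4]
After op 4 (reverse): [4 0 3 5 2 1]
After op 5 (out_shuffle): [4 5 0 2 3 1]
Card 5 is at position 1.

Answer: 1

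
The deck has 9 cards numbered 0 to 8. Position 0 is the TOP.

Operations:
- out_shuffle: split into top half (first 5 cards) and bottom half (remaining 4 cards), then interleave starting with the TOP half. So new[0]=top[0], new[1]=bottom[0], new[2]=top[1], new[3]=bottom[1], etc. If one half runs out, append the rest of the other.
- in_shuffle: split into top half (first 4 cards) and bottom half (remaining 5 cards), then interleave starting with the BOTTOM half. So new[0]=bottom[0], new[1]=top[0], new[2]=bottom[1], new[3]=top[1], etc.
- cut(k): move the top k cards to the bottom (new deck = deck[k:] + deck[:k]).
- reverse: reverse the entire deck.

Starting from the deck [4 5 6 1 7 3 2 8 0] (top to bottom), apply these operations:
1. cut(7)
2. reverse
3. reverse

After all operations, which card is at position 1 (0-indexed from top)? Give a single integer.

Answer: 0

Derivation:
After op 1 (cut(7)): [8 0 4 5 6 1 7 3 2]
After op 2 (reverse): [2 3 7 1 6 5 4 0 8]
After op 3 (reverse): [8 0 4 5 6 1 7 3 2]
Position 1: card 0.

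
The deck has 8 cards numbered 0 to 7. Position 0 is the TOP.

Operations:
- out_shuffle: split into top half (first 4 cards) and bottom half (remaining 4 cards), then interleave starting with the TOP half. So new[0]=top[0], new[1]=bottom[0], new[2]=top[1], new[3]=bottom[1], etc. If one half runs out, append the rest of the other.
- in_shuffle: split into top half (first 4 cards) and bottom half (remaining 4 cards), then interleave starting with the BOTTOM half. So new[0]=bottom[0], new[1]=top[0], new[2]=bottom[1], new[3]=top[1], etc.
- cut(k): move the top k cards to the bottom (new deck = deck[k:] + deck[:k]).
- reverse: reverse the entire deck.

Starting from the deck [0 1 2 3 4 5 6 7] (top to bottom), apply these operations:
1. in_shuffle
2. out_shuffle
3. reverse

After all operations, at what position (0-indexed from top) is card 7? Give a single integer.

Answer: 2

Derivation:
After op 1 (in_shuffle): [4 0 5 1 6 2 7 3]
After op 2 (out_shuffle): [4 6 0 2 5 7 1 3]
After op 3 (reverse): [3 1 7 5 2 0 6 4]
Card 7 is at position 2.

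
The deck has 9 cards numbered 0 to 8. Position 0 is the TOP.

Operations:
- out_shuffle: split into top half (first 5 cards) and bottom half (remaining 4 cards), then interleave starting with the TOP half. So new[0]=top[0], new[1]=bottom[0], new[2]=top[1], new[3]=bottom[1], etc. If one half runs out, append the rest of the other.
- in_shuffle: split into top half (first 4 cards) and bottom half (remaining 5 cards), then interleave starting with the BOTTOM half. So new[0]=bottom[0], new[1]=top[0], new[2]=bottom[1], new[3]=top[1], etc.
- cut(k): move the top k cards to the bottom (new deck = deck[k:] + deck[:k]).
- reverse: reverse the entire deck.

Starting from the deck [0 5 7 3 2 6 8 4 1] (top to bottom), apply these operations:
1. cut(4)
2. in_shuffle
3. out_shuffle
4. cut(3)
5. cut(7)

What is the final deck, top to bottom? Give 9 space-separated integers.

Answer: 8 2 7 0 4 6 3 5 1

Derivation:
After op 1 (cut(4)): [2 6 8 4 1 0 5 7 3]
After op 2 (in_shuffle): [1 2 0 6 5 8 7 4 3]
After op 3 (out_shuffle): [1 8 2 7 0 4 6 3 5]
After op 4 (cut(3)): [7 0 4 6 3 5 1 8 2]
After op 5 (cut(7)): [8 2 7 0 4 6 3 5 1]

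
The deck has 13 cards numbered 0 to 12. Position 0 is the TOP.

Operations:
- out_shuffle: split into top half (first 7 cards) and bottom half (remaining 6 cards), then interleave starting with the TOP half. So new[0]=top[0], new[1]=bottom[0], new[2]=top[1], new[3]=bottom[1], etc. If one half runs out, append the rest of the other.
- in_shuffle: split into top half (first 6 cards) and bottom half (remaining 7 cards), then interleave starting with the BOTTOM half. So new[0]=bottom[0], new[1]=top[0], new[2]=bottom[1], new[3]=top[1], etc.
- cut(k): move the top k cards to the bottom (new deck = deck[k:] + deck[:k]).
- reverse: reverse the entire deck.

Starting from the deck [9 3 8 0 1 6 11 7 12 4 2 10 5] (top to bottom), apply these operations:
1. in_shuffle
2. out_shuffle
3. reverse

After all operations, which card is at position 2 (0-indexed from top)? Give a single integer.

Answer: 8

Derivation:
After op 1 (in_shuffle): [11 9 7 3 12 8 4 0 2 1 10 6 5]
After op 2 (out_shuffle): [11 0 9 2 7 1 3 10 12 6 8 5 4]
After op 3 (reverse): [4 5 8 6 12 10 3 1 7 2 9 0 11]
Position 2: card 8.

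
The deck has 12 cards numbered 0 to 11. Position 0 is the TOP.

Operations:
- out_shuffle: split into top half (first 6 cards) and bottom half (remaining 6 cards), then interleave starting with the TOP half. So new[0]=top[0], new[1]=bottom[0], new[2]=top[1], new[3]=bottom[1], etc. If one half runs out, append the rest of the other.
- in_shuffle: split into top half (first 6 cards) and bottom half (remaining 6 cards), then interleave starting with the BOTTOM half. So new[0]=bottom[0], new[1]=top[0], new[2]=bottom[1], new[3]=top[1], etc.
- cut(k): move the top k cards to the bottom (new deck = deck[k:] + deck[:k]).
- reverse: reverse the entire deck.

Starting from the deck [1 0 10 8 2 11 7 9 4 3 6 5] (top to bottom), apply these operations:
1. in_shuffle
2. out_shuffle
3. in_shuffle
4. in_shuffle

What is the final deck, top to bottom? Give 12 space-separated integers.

Answer: 5 0 8 7 10 2 9 3 11 4 6 1

Derivation:
After op 1 (in_shuffle): [7 1 9 0 4 10 3 8 6 2 5 11]
After op 2 (out_shuffle): [7 3 1 8 9 6 0 2 4 5 10 11]
After op 3 (in_shuffle): [0 7 2 3 4 1 5 8 10 9 11 6]
After op 4 (in_shuffle): [5 0 8 7 10 2 9 3 11 4 6 1]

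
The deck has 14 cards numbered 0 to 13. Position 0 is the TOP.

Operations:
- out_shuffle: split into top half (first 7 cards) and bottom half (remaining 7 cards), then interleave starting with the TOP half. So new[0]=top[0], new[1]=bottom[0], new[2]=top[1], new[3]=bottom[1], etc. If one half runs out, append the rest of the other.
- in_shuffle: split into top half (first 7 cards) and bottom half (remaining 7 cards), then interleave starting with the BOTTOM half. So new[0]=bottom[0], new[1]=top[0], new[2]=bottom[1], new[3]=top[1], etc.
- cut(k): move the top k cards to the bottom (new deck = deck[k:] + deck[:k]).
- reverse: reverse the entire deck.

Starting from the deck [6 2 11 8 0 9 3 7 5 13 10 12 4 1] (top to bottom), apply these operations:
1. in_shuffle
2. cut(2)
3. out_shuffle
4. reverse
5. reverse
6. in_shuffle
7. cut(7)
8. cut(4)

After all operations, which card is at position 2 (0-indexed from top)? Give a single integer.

After op 1 (in_shuffle): [7 6 5 2 13 11 10 8 12 0 4 9 1 3]
After op 2 (cut(2)): [5 2 13 11 10 8 12 0 4 9 1 3 7 6]
After op 3 (out_shuffle): [5 0 2 4 13 9 11 1 10 3 8 7 12 6]
After op 4 (reverse): [6 12 7 8 3 10 1 11 9 13 4 2 0 5]
After op 5 (reverse): [5 0 2 4 13 9 11 1 10 3 8 7 12 6]
After op 6 (in_shuffle): [1 5 10 0 3 2 8 4 7 13 12 9 6 11]
After op 7 (cut(7)): [4 7 13 12 9 6 11 1 5 10 0 3 2 8]
After op 8 (cut(4)): [9 6 11 1 5 10 0 3 2 8 4 7 13 12]
Position 2: card 11.

Answer: 11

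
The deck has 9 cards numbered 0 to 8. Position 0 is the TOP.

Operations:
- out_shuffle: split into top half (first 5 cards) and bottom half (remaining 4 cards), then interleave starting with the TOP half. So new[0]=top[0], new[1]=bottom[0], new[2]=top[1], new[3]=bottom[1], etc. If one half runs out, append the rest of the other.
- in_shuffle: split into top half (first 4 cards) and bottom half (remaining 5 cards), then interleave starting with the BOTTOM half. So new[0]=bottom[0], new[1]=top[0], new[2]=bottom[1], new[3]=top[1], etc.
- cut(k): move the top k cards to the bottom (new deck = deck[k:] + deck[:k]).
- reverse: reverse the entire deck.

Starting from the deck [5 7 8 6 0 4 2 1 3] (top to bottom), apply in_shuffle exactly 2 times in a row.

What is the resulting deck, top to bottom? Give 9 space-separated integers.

Answer: 2 0 8 5 1 4 6 7 3

Derivation:
After op 1 (in_shuffle): [0 5 4 7 2 8 1 6 3]
After op 2 (in_shuffle): [2 0 8 5 1 4 6 7 3]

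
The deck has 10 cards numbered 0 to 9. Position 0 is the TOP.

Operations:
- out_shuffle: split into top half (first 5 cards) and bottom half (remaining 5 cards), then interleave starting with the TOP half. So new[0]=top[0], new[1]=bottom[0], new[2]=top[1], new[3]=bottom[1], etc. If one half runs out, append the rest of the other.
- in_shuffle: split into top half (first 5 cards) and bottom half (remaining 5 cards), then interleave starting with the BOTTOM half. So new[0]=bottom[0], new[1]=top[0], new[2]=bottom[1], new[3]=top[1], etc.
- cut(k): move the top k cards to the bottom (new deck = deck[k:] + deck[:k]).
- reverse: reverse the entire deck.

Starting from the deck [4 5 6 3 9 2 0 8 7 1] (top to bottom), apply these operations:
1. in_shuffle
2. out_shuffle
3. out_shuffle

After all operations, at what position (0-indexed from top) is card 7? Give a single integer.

After op 1 (in_shuffle): [2 4 0 5 8 6 7 3 1 9]
After op 2 (out_shuffle): [2 6 4 7 0 3 5 1 8 9]
After op 3 (out_shuffle): [2 3 6 5 4 1 7 8 0 9]
Card 7 is at position 6.

Answer: 6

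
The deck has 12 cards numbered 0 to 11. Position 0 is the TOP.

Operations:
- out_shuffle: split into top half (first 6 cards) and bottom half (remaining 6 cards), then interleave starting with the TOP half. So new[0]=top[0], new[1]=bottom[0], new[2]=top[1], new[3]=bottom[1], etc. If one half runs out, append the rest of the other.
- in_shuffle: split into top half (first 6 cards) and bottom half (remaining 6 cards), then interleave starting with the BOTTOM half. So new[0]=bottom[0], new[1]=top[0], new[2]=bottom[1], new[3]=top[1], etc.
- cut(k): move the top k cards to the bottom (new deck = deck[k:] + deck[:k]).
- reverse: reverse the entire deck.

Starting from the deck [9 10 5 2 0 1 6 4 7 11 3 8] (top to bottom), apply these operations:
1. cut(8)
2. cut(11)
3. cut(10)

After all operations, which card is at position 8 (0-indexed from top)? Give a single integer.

After op 1 (cut(8)): [7 11 3 8 9 10 5 2 0 1 6 4]
After op 2 (cut(11)): [4 7 11 3 8 9 10 5 2 0 1 6]
After op 3 (cut(10)): [1 6 4 7 11 3 8 9 10 5 2 0]
Position 8: card 10.

Answer: 10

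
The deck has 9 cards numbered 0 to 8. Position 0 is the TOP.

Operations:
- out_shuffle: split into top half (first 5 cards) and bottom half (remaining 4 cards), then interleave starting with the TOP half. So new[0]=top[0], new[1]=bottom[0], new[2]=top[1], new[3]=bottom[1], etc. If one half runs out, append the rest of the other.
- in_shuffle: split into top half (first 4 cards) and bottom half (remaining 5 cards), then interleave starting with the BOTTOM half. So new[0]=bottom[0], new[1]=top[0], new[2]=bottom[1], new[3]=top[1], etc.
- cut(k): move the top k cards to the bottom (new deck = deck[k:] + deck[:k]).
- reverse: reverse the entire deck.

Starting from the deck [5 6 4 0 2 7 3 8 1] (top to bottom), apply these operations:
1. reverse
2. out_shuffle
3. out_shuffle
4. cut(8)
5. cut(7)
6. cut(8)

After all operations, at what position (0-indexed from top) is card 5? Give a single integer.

Answer: 0

Derivation:
After op 1 (reverse): [1 8 3 7 2 0 4 6 5]
After op 2 (out_shuffle): [1 0 8 4 3 6 7 5 2]
After op 3 (out_shuffle): [1 6 0 7 8 5 4 2 3]
After op 4 (cut(8)): [3 1 6 0 7 8 5 4 2]
After op 5 (cut(7)): [4 2 3 1 6 0 7 8 5]
After op 6 (cut(8)): [5 4 2 3 1 6 0 7 8]
Card 5 is at position 0.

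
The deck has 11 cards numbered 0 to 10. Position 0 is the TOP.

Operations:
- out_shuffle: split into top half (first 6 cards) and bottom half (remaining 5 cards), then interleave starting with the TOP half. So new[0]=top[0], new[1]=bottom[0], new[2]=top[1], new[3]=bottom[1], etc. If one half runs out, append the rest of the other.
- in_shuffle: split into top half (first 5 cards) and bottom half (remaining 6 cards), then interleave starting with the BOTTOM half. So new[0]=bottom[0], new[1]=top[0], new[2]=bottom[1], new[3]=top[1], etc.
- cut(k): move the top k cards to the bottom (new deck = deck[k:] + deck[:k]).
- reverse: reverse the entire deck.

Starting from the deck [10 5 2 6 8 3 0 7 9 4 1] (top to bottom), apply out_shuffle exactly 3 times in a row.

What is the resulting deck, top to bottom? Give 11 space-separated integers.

Answer: 10 7 6 1 0 2 4 3 5 9 8

Derivation:
After op 1 (out_shuffle): [10 0 5 7 2 9 6 4 8 1 3]
After op 2 (out_shuffle): [10 6 0 4 5 8 7 1 2 3 9]
After op 3 (out_shuffle): [10 7 6 1 0 2 4 3 5 9 8]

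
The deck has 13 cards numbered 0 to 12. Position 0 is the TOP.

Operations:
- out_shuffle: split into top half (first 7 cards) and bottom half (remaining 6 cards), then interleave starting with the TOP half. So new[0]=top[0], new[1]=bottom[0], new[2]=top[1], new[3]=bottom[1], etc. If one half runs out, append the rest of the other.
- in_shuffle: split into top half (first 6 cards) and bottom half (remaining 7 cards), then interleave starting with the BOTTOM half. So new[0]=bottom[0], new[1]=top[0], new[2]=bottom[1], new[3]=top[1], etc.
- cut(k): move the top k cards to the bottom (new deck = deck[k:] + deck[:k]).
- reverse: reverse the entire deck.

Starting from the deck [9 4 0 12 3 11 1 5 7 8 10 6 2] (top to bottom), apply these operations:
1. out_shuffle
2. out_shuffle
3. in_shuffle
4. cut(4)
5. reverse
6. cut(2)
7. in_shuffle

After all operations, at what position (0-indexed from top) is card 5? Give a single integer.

Answer: 6

Derivation:
After op 1 (out_shuffle): [9 5 4 7 0 8 12 10 3 6 11 2 1]
After op 2 (out_shuffle): [9 10 5 3 4 6 7 11 0 2 8 1 12]
After op 3 (in_shuffle): [7 9 11 10 0 5 2 3 8 4 1 6 12]
After op 4 (cut(4)): [0 5 2 3 8 4 1 6 12 7 9 11 10]
After op 5 (reverse): [10 11 9 7 12 6 1 4 8 3 2 5 0]
After op 6 (cut(2)): [9 7 12 6 1 4 8 3 2 5 0 10 11]
After op 7 (in_shuffle): [8 9 3 7 2 12 5 6 0 1 10 4 11]
Card 5 is at position 6.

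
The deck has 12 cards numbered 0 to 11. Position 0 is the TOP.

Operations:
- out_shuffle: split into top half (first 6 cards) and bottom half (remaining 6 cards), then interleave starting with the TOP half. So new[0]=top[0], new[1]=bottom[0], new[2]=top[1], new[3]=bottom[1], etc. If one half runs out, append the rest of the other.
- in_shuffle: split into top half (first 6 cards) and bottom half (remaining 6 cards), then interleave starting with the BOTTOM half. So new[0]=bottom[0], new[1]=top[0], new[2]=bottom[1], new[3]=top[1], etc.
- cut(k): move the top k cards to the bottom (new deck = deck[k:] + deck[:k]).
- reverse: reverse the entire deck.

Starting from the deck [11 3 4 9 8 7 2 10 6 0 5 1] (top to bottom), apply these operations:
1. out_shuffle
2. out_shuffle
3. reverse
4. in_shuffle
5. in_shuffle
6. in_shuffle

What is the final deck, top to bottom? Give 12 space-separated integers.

After op 1 (out_shuffle): [11 2 3 10 4 6 9 0 8 5 7 1]
After op 2 (out_shuffle): [11 9 2 0 3 8 10 5 4 7 6 1]
After op 3 (reverse): [1 6 7 4 5 10 8 3 0 2 9 11]
After op 4 (in_shuffle): [8 1 3 6 0 7 2 4 9 5 11 10]
After op 5 (in_shuffle): [2 8 4 1 9 3 5 6 11 0 10 7]
After op 6 (in_shuffle): [5 2 6 8 11 4 0 1 10 9 7 3]

Answer: 5 2 6 8 11 4 0 1 10 9 7 3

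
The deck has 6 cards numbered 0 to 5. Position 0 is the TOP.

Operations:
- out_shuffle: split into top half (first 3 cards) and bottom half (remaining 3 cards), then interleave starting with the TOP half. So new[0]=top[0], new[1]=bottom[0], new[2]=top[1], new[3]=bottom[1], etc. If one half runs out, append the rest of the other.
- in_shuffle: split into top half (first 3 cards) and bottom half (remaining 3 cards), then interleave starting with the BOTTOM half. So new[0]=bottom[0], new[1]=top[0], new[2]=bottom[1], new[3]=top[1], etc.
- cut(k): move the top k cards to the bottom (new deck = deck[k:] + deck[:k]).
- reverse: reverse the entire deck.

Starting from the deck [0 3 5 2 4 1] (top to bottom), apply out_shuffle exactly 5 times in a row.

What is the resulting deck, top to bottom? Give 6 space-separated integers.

After op 1 (out_shuffle): [0 2 3 4 5 1]
After op 2 (out_shuffle): [0 4 2 5 3 1]
After op 3 (out_shuffle): [0 5 4 3 2 1]
After op 4 (out_shuffle): [0 3 5 2 4 1]
After op 5 (out_shuffle): [0 2 3 4 5 1]

Answer: 0 2 3 4 5 1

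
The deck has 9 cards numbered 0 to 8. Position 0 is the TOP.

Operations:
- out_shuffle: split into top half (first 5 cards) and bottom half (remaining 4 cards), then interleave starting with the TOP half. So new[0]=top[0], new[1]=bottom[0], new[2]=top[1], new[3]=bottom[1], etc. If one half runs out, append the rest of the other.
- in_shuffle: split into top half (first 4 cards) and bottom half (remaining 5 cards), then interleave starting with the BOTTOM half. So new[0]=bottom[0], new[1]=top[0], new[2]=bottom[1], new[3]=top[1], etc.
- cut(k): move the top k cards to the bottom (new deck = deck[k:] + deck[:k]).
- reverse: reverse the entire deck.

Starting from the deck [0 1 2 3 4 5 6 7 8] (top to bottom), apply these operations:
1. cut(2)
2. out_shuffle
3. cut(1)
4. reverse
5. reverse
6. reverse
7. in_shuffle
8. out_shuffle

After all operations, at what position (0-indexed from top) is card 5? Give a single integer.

Answer: 5

Derivation:
After op 1 (cut(2)): [2 3 4 5 6 7 8 0 1]
After op 2 (out_shuffle): [2 7 3 8 4 0 5 1 6]
After op 3 (cut(1)): [7 3 8 4 0 5 1 6 2]
After op 4 (reverse): [2 6 1 5 0 4 8 3 7]
After op 5 (reverse): [7 3 8 4 0 5 1 6 2]
After op 6 (reverse): [2 6 1 5 0 4 8 3 7]
After op 7 (in_shuffle): [0 2 4 6 8 1 3 5 7]
After op 8 (out_shuffle): [0 1 2 3 4 5 6 7 8]
Card 5 is at position 5.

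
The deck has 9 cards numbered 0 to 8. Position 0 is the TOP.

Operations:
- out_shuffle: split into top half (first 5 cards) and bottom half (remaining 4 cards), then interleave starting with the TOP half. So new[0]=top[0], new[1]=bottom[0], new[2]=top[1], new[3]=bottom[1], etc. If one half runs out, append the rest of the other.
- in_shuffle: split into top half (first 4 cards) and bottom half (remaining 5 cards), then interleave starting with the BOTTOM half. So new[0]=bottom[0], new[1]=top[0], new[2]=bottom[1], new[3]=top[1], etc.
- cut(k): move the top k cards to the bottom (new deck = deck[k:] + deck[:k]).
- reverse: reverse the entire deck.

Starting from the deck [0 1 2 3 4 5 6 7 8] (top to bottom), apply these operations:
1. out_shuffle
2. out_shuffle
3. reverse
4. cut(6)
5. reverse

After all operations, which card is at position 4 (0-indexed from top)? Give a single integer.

After op 1 (out_shuffle): [0 5 1 6 2 7 3 8 4]
After op 2 (out_shuffle): [0 7 5 3 1 8 6 4 2]
After op 3 (reverse): [2 4 6 8 1 3 5 7 0]
After op 4 (cut(6)): [5 7 0 2 4 6 8 1 3]
After op 5 (reverse): [3 1 8 6 4 2 0 7 5]
Position 4: card 4.

Answer: 4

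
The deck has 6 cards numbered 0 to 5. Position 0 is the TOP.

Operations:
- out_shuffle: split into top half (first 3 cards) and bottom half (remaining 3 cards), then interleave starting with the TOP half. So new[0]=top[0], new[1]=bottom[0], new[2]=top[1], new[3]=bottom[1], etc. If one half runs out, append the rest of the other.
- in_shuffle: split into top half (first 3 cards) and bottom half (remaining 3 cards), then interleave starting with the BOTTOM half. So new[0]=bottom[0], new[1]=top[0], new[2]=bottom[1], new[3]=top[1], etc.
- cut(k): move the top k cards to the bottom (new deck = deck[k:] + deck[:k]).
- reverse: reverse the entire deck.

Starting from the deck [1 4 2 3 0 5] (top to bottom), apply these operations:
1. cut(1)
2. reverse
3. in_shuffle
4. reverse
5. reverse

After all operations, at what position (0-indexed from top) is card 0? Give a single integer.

Answer: 5

Derivation:
After op 1 (cut(1)): [4 2 3 0 5 1]
After op 2 (reverse): [1 5 0 3 2 4]
After op 3 (in_shuffle): [3 1 2 5 4 0]
After op 4 (reverse): [0 4 5 2 1 3]
After op 5 (reverse): [3 1 2 5 4 0]
Card 0 is at position 5.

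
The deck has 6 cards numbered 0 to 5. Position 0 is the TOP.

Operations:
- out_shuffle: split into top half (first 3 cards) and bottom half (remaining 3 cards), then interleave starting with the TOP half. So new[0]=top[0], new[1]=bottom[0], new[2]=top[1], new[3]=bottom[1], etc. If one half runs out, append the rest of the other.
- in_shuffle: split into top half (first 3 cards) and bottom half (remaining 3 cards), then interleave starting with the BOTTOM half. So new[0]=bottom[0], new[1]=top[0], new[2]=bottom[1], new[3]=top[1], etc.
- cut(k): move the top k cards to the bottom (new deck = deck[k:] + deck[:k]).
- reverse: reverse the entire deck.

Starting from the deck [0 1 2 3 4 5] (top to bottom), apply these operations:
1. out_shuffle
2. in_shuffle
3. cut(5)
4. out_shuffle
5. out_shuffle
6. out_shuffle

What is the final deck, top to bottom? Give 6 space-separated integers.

Answer: 1 0 3 4 2 5

Derivation:
After op 1 (out_shuffle): [0 3 1 4 2 5]
After op 2 (in_shuffle): [4 0 2 3 5 1]
After op 3 (cut(5)): [1 4 0 2 3 5]
After op 4 (out_shuffle): [1 2 4 3 0 5]
After op 5 (out_shuffle): [1 3 2 0 4 5]
After op 6 (out_shuffle): [1 0 3 4 2 5]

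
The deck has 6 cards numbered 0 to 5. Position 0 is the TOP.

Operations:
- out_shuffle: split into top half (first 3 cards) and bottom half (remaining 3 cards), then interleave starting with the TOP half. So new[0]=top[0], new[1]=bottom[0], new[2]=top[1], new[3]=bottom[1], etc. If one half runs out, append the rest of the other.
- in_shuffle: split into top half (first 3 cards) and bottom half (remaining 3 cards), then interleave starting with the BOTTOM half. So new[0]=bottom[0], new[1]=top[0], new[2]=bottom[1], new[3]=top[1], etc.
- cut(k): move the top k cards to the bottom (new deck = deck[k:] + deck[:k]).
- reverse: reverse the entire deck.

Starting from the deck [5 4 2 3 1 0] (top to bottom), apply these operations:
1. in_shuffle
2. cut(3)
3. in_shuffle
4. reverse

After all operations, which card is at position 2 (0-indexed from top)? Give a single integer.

Answer: 0

Derivation:
After op 1 (in_shuffle): [3 5 1 4 0 2]
After op 2 (cut(3)): [4 0 2 3 5 1]
After op 3 (in_shuffle): [3 4 5 0 1 2]
After op 4 (reverse): [2 1 0 5 4 3]
Position 2: card 0.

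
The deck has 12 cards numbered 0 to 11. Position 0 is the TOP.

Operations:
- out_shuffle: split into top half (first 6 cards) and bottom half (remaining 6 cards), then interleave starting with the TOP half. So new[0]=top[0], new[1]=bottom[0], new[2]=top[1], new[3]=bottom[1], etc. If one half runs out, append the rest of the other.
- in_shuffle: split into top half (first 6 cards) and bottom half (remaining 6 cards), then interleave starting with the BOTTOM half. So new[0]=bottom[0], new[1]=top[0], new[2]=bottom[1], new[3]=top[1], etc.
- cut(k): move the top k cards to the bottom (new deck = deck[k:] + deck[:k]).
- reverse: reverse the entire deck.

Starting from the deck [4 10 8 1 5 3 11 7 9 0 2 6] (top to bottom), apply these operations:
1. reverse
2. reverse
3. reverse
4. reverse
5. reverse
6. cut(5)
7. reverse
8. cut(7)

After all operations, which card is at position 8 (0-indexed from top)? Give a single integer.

Answer: 2

Derivation:
After op 1 (reverse): [6 2 0 9 7 11 3 5 1 8 10 4]
After op 2 (reverse): [4 10 8 1 5 3 11 7 9 0 2 6]
After op 3 (reverse): [6 2 0 9 7 11 3 5 1 8 10 4]
After op 4 (reverse): [4 10 8 1 5 3 11 7 9 0 2 6]
After op 5 (reverse): [6 2 0 9 7 11 3 5 1 8 10 4]
After op 6 (cut(5)): [11 3 5 1 8 10 4 6 2 0 9 7]
After op 7 (reverse): [7 9 0 2 6 4 10 8 1 5 3 11]
After op 8 (cut(7)): [8 1 5 3 11 7 9 0 2 6 4 10]
Position 8: card 2.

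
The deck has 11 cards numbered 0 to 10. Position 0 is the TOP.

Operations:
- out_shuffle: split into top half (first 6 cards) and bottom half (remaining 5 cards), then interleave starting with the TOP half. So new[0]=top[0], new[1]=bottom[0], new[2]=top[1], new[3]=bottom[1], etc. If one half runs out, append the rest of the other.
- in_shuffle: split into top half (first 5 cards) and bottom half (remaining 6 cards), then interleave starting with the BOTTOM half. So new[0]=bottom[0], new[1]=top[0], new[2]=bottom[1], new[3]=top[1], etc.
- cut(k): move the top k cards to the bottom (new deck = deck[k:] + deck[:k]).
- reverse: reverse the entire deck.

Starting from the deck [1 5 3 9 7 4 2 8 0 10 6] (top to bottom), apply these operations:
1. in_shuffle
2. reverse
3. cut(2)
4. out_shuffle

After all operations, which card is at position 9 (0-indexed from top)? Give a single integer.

Answer: 7

Derivation:
After op 1 (in_shuffle): [4 1 2 5 8 3 0 9 10 7 6]
After op 2 (reverse): [6 7 10 9 0 3 8 5 2 1 4]
After op 3 (cut(2)): [10 9 0 3 8 5 2 1 4 6 7]
After op 4 (out_shuffle): [10 2 9 1 0 4 3 6 8 7 5]
Position 9: card 7.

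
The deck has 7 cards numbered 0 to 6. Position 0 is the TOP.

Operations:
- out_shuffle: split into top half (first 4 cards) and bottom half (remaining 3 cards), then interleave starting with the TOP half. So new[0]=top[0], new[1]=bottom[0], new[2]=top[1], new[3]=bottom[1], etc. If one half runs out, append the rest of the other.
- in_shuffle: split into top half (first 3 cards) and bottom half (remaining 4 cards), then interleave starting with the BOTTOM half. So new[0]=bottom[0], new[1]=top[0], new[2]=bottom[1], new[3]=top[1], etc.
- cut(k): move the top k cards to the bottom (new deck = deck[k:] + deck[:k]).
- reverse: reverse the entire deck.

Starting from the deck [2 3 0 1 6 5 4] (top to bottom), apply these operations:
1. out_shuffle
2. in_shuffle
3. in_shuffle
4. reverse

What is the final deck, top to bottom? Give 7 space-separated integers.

Answer: 1 0 3 2 4 5 6

Derivation:
After op 1 (out_shuffle): [2 6 3 5 0 4 1]
After op 2 (in_shuffle): [5 2 0 6 4 3 1]
After op 3 (in_shuffle): [6 5 4 2 3 0 1]
After op 4 (reverse): [1 0 3 2 4 5 6]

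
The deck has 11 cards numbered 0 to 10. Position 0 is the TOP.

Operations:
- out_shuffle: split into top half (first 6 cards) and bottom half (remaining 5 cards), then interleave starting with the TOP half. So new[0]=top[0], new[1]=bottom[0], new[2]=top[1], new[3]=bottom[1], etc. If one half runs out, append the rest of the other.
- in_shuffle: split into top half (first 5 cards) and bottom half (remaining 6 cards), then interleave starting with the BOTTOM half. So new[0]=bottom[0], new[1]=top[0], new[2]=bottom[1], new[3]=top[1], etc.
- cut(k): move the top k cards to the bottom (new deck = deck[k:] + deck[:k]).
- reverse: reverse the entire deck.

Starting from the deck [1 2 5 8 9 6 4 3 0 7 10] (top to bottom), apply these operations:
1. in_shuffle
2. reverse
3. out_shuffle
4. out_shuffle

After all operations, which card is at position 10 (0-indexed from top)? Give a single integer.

After op 1 (in_shuffle): [6 1 4 2 3 5 0 8 7 9 10]
After op 2 (reverse): [10 9 7 8 0 5 3 2 4 1 6]
After op 3 (out_shuffle): [10 3 9 2 7 4 8 1 0 6 5]
After op 4 (out_shuffle): [10 8 3 1 9 0 2 6 7 5 4]
Position 10: card 4.

Answer: 4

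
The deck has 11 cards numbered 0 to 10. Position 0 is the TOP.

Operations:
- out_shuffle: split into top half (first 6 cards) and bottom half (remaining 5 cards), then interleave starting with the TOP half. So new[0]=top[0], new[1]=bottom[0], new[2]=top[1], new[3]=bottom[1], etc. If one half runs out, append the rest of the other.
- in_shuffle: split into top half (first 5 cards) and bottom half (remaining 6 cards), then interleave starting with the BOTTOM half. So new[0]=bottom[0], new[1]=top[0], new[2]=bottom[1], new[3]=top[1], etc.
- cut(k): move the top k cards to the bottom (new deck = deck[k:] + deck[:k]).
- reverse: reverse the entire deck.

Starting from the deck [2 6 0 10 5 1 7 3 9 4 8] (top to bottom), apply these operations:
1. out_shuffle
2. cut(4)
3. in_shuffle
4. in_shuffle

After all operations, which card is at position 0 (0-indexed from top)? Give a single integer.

Answer: 10

Derivation:
After op 1 (out_shuffle): [2 7 6 3 0 9 10 4 5 8 1]
After op 2 (cut(4)): [0 9 10 4 5 8 1 2 7 6 3]
After op 3 (in_shuffle): [8 0 1 9 2 10 7 4 6 5 3]
After op 4 (in_shuffle): [10 8 7 0 4 1 6 9 5 2 3]
Position 0: card 10.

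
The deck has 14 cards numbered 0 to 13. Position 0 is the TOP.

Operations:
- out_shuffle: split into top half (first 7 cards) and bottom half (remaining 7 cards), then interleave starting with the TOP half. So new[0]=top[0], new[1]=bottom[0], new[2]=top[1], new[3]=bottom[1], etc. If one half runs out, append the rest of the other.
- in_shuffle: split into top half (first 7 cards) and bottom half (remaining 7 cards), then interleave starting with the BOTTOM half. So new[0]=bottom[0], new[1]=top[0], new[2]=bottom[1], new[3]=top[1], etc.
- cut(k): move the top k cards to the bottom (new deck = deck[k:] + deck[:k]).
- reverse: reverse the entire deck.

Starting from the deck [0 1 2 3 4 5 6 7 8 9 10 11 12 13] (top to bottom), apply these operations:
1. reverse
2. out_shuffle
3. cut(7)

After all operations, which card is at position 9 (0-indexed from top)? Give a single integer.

After op 1 (reverse): [13 12 11 10 9 8 7 6 5 4 3 2 1 0]
After op 2 (out_shuffle): [13 6 12 5 11 4 10 3 9 2 8 1 7 0]
After op 3 (cut(7)): [3 9 2 8 1 7 0 13 6 12 5 11 4 10]
Position 9: card 12.

Answer: 12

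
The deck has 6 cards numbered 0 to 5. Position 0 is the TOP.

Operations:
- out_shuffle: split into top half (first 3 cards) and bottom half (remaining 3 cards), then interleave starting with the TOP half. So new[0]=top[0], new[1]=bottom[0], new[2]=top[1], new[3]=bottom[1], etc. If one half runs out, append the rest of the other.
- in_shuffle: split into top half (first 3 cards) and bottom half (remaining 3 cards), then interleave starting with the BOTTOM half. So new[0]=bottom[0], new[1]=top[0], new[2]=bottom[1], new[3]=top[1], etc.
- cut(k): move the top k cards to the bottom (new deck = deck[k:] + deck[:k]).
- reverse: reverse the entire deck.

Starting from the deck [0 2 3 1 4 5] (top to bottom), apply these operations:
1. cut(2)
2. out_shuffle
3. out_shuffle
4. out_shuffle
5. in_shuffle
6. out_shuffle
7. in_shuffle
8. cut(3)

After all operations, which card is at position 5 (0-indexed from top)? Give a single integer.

Answer: 5

Derivation:
After op 1 (cut(2)): [3 1 4 5 0 2]
After op 2 (out_shuffle): [3 5 1 0 4 2]
After op 3 (out_shuffle): [3 0 5 4 1 2]
After op 4 (out_shuffle): [3 4 0 1 5 2]
After op 5 (in_shuffle): [1 3 5 4 2 0]
After op 6 (out_shuffle): [1 4 3 2 5 0]
After op 7 (in_shuffle): [2 1 5 4 0 3]
After op 8 (cut(3)): [4 0 3 2 1 5]
Position 5: card 5.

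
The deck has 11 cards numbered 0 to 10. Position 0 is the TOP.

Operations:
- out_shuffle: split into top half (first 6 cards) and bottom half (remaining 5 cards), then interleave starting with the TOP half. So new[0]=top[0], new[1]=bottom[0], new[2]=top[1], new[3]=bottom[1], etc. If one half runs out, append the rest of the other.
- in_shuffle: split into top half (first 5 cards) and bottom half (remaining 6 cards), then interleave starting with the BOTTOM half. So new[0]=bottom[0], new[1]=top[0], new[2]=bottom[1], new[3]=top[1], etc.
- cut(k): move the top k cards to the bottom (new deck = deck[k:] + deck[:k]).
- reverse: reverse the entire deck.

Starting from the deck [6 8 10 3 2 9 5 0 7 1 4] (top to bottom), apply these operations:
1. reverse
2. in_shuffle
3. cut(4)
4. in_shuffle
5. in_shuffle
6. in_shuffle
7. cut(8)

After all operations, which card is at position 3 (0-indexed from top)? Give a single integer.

After op 1 (reverse): [4 1 7 0 5 9 2 3 10 8 6]
After op 2 (in_shuffle): [9 4 2 1 3 7 10 0 8 5 6]
After op 3 (cut(4)): [3 7 10 0 8 5 6 9 4 2 1]
After op 4 (in_shuffle): [5 3 6 7 9 10 4 0 2 8 1]
After op 5 (in_shuffle): [10 5 4 3 0 6 2 7 8 9 1]
After op 6 (in_shuffle): [6 10 2 5 7 4 8 3 9 0 1]
After op 7 (cut(8)): [9 0 1 6 10 2 5 7 4 8 3]
Position 3: card 6.

Answer: 6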